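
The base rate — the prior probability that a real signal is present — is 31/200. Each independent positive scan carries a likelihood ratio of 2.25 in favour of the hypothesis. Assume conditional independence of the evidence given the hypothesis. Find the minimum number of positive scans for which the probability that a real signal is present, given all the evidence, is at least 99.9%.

Prior odds = 0.155/0.845 = 31/169.
Likelihood ratio per positive scan = 2.25.
Target odds: 0.999 ÷ 0.001 = 999.
Need (31/169) × 2.25ⁿ ≥ 999, i.e. 2.25ⁿ ≥ 168831/31.
2.25¹⁰ ≈3325.26 falls short of 168831/31 but 2.25¹¹ ≈7481.83 reaches it, so n = 11.

11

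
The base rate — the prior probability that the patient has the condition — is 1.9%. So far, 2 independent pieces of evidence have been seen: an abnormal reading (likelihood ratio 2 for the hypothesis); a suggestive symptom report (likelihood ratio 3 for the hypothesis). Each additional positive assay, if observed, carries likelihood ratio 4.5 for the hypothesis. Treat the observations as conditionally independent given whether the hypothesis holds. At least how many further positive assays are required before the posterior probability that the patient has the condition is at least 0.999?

7

Prior odds = 0.019/0.981 = 19/981.
Combined Bayes factor of the evidence already in hand = 2 × 3 = 6.
Odds after that evidence = (19/981) × 6 = 38/327.
Target odds = 0.999/0.001 = 999.
Need 4.5ⁿ ≥ 999 ÷ (38/327) = 326673/38.
4.5⁶ = 8303.765625 falls short of 326673/38 but 4.5⁷ = 4782969/128 reaches it, so n = 7.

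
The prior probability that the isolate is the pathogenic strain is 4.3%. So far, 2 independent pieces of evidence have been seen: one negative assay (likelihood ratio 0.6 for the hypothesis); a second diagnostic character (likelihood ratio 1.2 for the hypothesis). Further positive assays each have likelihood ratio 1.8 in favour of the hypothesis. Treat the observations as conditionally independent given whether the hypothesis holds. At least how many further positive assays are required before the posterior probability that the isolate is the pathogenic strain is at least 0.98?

13

Prior odds = 0.043/0.957 = 43/957.
Combined Bayes factor of the evidence already in hand = 0.6 × 1.2 = 0.72.
Odds after that evidence = (43/957) × 0.72 = 258/7975.
Target odds = 0.98/0.02 = 49.
Need 1.8ⁿ ≥ 49 ÷ (258/7975) = 390775/258.
1.8¹² ≈1156.83 falls short of 390775/258 but 1.8¹³ ≈2082.3 reaches it, so n = 13.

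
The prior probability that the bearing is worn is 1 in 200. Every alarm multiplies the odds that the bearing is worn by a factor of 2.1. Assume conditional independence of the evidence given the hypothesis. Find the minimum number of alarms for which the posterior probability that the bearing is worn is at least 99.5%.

15

Prior odds = 0.005/0.995 = 1/199.
Likelihood ratio per alarm = 2.1.
Target odds: 0.995 ÷ 0.005 = 199.
Require 2.1ⁿ ≥ 199 ÷ (1/199) = 39601.
2.1¹⁴ ≈32439.2 falls short of 39601 but 2.1¹⁵ ≈68122.3 reaches it, so n = 15.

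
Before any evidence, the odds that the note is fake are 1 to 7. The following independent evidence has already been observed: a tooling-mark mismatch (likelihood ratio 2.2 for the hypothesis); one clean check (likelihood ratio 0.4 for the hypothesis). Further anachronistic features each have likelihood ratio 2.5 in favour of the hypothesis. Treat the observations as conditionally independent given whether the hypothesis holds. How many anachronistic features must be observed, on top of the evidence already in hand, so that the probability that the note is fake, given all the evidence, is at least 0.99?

8

Prior odds = 1/7.
Combined Bayes factor of the evidence already in hand = 2.2 × 0.4 = 0.88.
Odds after that evidence = (1/7) × 0.88 = 22/175.
Target odds = 0.99/0.01 = 99.
Need 2.5ⁿ ≥ 99 ÷ (22/175) = 787.5.
2.5⁷ = 610.3515625 falls short of 787.5 but 2.5⁸ = 390625/256 reaches it, so n = 8.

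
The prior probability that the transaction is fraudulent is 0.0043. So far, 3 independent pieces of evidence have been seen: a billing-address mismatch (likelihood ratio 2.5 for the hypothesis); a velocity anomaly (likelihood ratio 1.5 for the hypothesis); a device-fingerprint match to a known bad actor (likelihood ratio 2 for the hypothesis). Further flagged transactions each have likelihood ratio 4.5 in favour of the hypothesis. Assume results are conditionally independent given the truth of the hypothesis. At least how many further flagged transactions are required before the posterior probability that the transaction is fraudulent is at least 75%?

Prior odds = 0.0043/0.9957 = 43/9957.
Combined Bayes factor of the evidence already in hand = 2.5 × 1.5 × 2 = 7.5.
Odds after that evidence = (43/9957) × 7.5 = 215/6638.
Target odds = 0.75/0.25 = 3.
Need 4.5ⁿ ≥ 3 ÷ (215/6638) = 19914/215.
4.5³ = 91.125 falls short of 19914/215 but 4.5⁴ = 410.0625 reaches it, so n = 4.

4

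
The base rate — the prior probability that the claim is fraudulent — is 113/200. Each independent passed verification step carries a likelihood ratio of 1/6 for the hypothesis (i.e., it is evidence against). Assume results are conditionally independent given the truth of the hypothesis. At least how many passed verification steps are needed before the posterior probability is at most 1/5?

Prior odds: 0.565 ÷ 0.435 = 113/87.
Likelihood ratio per passed verification step = 1/6.
Target posterior odds = 0.2/0.8 = 0.25.
Need (113/87) × (1/6)ⁿ ≤ 0.25, i.e. (1/6)ⁿ ≤ 87/452.
(1/6)¹ = 1/6, which is already at or below the required 87/452; so n = 1.

1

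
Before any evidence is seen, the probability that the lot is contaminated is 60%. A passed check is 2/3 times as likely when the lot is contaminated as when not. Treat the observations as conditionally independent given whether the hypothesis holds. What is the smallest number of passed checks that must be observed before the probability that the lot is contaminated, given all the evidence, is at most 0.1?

7

Prior odds = 0.6/0.4 = 1.5.
Likelihood ratio per passed check = 2/3.
Target odds: 0.1 ÷ 0.9 = 1/9.
Need 1.5 × (2/3)ⁿ ≤ 1/9, i.e. (2/3)ⁿ ≤ 2/27.
(2/3)⁶ = 64/729 is still above 2/27 but (2/3)⁷ = 128/2187 is at or below it, so n = 7.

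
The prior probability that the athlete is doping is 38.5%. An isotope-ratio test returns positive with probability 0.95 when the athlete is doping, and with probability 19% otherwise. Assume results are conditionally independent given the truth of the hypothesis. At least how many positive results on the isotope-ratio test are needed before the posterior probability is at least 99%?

4

Prior odds: 0.385 ÷ 0.615 = 77/123.
Likelihood ratio of a positive result = 0.95/0.19 = 5.
Target posterior odds = 0.99/0.01 = 99.
Need (77/123) × 5ⁿ ≥ 99, i.e. 5ⁿ ≥ 1107/7.
5³ = 125 falls short of 1107/7 but 5⁴ = 625 reaches it, so n = 4.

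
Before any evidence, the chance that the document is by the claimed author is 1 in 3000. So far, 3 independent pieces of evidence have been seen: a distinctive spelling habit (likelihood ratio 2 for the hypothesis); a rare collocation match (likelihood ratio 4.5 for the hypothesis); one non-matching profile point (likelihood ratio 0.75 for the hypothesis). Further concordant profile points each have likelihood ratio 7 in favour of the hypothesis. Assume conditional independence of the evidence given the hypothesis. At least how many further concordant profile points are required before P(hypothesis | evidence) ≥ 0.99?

6

Prior odds = (1/3000)/(2999/3000) = 1/2999.
Combined Bayes factor of the evidence already in hand = 2 × 4.5 × 0.75 = 6.75.
Odds after that evidence = (1/2999) × 6.75 = 27/11996.
Target odds = 0.99/0.01 = 99.
Need 7ⁿ ≥ 99 ÷ (27/11996) = 131956/3.
7⁵ = 16807 falls short of 131956/3 but 7⁶ = 117649 reaches it, so n = 6.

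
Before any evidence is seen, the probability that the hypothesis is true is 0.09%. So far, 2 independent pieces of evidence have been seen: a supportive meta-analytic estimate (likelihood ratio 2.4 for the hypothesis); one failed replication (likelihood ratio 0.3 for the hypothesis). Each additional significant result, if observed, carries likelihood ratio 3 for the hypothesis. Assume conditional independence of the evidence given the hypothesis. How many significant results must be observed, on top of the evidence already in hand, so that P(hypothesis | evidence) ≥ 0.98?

11

Prior odds = 0.0009/0.9991 = 9/9991.
Combined Bayes factor of the evidence already in hand = 2.4 × 0.3 = 0.72.
Odds after that evidence = (9/9991) × 0.72 = 162/249775.
Target odds = 0.98/0.02 = 49.
Need 3ⁿ ≥ 49 ÷ (162/249775) = 12238975/162.
3¹⁰ = 59049 falls short of 12238975/162 but 3¹¹ = 177147 reaches it, so n = 11.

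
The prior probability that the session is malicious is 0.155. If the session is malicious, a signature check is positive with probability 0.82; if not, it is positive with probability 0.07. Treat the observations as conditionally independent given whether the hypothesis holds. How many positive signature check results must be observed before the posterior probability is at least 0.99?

Prior odds: 0.155 ÷ 0.845 = 31/169.
Likelihood ratio of a positive = 0.82/0.07 = 82/7.
Target odds: 0.99 ÷ 0.01 = 99.
Need (31/169) × (82/7)ⁿ ≥ 99, i.e. (82/7)ⁿ ≥ 16731/31.
(82/7)² = 6724/49 falls short of 16731/31 but (82/7)³ = 551368/343 reaches it, so n = 3.

3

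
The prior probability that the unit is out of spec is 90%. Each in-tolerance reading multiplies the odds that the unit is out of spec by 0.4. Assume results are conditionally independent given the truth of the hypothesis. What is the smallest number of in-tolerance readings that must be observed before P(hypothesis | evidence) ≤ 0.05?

6

Prior odds = 0.9/0.1 = 9.
Likelihood ratio per in-tolerance reading = 0.4.
Target posterior odds = 0.05/0.95 = 1/19.
Require 0.4ⁿ ≤ 1/19 ÷ 9 = 1/171.
0.4⁵ = 0.01024 is still above 1/171 but 0.4⁶ = 64/15625 is at or below it, so n = 6.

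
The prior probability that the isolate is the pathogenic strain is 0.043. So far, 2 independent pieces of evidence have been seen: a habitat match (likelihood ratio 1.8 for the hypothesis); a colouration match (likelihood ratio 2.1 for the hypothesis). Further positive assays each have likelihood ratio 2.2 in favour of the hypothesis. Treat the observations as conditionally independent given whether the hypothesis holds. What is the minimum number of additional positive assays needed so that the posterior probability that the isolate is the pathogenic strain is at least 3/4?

Prior odds = 0.043/0.957 = 43/957.
Combined Bayes factor of the evidence already in hand = 1.8 × 2.1 = 3.78.
Odds after that evidence = (43/957) × 3.78 = 2709/15950.
Target odds = 0.75/0.25 = 3.
Need 2.2ⁿ ≥ 3 ÷ (2709/15950) = 15950/903.
2.2³ = 10.648 falls short of 15950/903 but 2.2⁴ = 23.4256 reaches it, so n = 4.

4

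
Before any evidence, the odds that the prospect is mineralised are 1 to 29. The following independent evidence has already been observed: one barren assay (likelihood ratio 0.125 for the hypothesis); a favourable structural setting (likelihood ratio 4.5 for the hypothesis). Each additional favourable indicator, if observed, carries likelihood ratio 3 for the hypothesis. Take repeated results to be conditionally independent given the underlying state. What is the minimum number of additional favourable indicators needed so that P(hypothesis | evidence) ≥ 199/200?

Prior odds = 1/29.
Combined Bayes factor of the evidence already in hand = 0.125 × 4.5 = 0.5625.
Odds after that evidence = (1/29) × 0.5625 = 9/464.
Target odds = 0.995/0.005 = 199.
Need 3ⁿ ≥ 199 ÷ (9/464) = 92336/9.
3⁸ = 6561 falls short of 92336/9 but 3⁹ = 19683 reaches it, so n = 9.

9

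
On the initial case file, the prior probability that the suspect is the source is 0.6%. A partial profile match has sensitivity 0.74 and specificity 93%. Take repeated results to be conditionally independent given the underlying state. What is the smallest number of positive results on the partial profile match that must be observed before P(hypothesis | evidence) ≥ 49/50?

4

Prior odds: 0.006 ÷ 0.994 = 3/497.
False-positive rate = 1 − 0.93 = 0.07; likelihood ratio of a positive = 0.74/0.07 = 74/7.
Target posterior odds = 0.98/0.02 = 49.
Need (3/497) × (74/7)ⁿ ≥ 49, i.e. (74/7)ⁿ ≥ 24353/3.
(74/7)³ = 405224/343 falls short of 24353/3 but (74/7)⁴ = 29986576/2401 reaches it, so n = 4.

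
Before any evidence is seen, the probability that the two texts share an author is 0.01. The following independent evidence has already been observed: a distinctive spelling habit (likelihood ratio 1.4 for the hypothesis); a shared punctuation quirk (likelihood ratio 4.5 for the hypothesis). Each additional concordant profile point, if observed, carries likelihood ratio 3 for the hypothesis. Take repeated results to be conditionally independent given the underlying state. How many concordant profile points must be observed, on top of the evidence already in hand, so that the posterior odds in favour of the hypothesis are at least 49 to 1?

Prior odds = 0.01/0.99 = 1/99.
Combined Bayes factor of the evidence already in hand = 1.4 × 4.5 = 6.3.
Odds after that evidence = (1/99) × 6.3 = 7/110.
Target odds = 49.
Need 3ⁿ ≥ 49 ÷ (7/110) = 770.
3⁶ = 729 falls short of 770 but 3⁷ = 2187 reaches it, so n = 7.

7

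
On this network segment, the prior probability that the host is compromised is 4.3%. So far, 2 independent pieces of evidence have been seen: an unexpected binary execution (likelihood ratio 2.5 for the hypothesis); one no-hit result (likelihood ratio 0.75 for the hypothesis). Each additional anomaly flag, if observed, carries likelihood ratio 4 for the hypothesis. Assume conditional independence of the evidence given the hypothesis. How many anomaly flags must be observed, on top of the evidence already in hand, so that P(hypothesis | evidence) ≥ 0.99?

Prior odds = 0.043/0.957 = 43/957.
Combined Bayes factor of the evidence already in hand = 2.5 × 0.75 = 1.875.
Odds after that evidence = (43/957) × 1.875 = 215/2552.
Target odds = 0.99/0.01 = 99.
Need 4ⁿ ≥ 99 ÷ (215/2552) = 252648/215.
4⁵ = 1024 falls short of 252648/215 but 4⁶ = 4096 reaches it, so n = 6.

6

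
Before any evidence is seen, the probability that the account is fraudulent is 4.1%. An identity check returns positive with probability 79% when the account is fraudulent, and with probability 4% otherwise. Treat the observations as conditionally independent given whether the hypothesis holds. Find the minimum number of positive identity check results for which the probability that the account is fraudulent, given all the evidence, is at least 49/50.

3

Prior odds = 0.041/0.959 = 41/959.
Likelihood ratio of a positive result = 0.79/0.04 = 19.75.
Target odds: 0.98 ÷ 0.02 = 49.
Require 19.75ⁿ ≥ 49 ÷ (41/959) = 46991/41.
19.75² = 390.0625 falls short of 46991/41 but 19.75³ = 7703.734375 reaches it, so n = 3.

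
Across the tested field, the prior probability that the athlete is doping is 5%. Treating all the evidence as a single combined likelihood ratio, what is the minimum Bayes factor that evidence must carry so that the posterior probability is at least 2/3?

38

Prior odds = 0.05/0.95 = 1/19.
Target odds = (2/3)/(1/3) = 2.
Required Bayes factor = 2 ÷ (1/19) = 38.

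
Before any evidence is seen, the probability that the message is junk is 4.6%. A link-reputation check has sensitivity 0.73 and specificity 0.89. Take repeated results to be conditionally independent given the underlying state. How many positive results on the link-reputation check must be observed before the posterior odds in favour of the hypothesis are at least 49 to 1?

Prior odds: 0.046 ÷ 0.954 = 23/477.
False-positive rate = 1 − 0.89 = 0.11; likelihood ratio of a positive = 0.73/0.11 = 73/11.
Target odds = 49.
Require (73/11)ⁿ ≥ 49 ÷ (23/477) = 23373/23.
(73/11)³ = 389017/1331 falls short of 23373/23 but (73/11)⁴ = 28398241/14641 reaches it, so n = 4.

4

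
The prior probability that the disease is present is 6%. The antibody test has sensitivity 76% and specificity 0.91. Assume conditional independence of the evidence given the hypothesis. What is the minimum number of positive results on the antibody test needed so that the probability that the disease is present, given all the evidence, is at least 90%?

Prior odds: 0.06 ÷ 0.94 = 3/47.
False-positive rate = 1 − 0.91 = 0.09; likelihood ratio of a positive = 0.76/0.09 = 76/9.
Target posterior odds = 0.9/0.1 = 9.
Require (76/9)ⁿ ≥ 9 ÷ (3/47) = 141.
(76/9)² = 5776/81 falls short of 141 but (76/9)³ = 438976/729 reaches it, so n = 3.

3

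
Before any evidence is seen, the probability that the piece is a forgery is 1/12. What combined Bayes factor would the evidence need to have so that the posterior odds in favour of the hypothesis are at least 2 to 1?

Prior odds = (1/12)/(11/12) = 1/11.
Target odds = 2.
Required Bayes factor = 2 ÷ (1/11) = 22.

22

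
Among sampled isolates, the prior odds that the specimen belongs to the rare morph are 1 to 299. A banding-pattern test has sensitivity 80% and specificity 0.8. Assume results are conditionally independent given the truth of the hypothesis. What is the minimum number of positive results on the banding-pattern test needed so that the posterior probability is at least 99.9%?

10

Prior odds = 1/299.
False-positive rate = 1 − 0.8 = 0.2; likelihood ratio of a positive = 0.8/0.2 = 4.
Target odds: 0.999 ÷ 0.001 = 999.
Need (1/299) × 4ⁿ ≥ 999, i.e. 4ⁿ ≥ 298701.
4⁹ = 262144 falls short of 298701 but 4¹⁰ = 1048576 reaches it, so n = 10.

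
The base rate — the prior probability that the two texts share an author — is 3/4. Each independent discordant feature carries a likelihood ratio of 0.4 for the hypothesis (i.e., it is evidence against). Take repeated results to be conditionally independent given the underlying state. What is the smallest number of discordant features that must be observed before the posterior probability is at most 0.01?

Prior odds: 0.75 ÷ 0.25 = 3.
Likelihood ratio per discordant feature = 0.4.
Target posterior odds = 0.01/0.99 = 1/99.
Need 3 × 0.4ⁿ ≤ 1/99, i.e. 0.4ⁿ ≤ 1/297.
0.4⁶ = 64/15625 is still above 1/297 but 0.4⁷ = 128/78125 is at or below it, so n = 7.

7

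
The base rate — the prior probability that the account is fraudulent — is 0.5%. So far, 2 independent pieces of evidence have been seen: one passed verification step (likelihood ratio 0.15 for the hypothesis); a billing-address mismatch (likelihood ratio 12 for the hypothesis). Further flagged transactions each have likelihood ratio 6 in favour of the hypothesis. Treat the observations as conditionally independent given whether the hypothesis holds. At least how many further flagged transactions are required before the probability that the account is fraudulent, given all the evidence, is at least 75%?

Prior odds = 0.005/0.995 = 1/199.
Combined Bayes factor of the evidence already in hand = 0.15 × 12 = 1.8.
Odds after that evidence = (1/199) × 1.8 = 9/995.
Target odds = 0.75/0.25 = 3.
Need 6ⁿ ≥ 3 ÷ (9/995) = 995/3.
6³ = 216 falls short of 995/3 but 6⁴ = 1296 reaches it, so n = 4.

4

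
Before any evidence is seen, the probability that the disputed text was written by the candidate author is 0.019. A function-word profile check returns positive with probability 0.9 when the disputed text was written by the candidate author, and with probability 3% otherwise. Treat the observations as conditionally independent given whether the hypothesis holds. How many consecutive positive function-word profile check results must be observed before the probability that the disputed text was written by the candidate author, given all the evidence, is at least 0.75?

Prior odds: 0.019 ÷ 0.981 = 19/981.
Likelihood ratio of a positive result = 0.9/0.03 = 30.
Target odds: 0.75 ÷ 0.25 = 3.
Need (19/981) × 30ⁿ ≥ 3, i.e. 30ⁿ ≥ 2943/19.
30¹ = 30 falls short of 2943/19 but 30² = 900 reaches it, so n = 2.

2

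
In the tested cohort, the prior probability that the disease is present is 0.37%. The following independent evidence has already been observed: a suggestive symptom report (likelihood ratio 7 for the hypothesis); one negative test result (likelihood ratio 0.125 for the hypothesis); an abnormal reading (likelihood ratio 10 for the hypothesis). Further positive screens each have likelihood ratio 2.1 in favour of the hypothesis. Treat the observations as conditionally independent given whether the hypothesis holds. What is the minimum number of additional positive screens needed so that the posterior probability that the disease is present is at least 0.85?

7

Prior odds = 0.0037/0.9963 = 37/9963.
Combined Bayes factor of the evidence already in hand = 7 × 0.125 × 10 = 8.75.
Odds after that evidence = (37/9963) × 8.75 = 1295/39852.
Target odds = 0.85/0.15 = 17/3.
Need 2.1ⁿ ≥ 17/3 ÷ (1295/39852) = 225828/1295.
2.1⁶ = 85766121/1000000 falls short of 225828/1295 but 2.1⁷ ≈180.109 reaches it, so n = 7.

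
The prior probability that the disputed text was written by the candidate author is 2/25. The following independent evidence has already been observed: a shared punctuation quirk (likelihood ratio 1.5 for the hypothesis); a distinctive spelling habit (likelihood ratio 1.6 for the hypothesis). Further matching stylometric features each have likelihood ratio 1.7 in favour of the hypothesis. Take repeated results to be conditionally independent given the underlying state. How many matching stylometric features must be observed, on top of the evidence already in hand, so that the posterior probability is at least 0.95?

9

Prior odds = 0.08/0.92 = 2/23.
Combined Bayes factor of the evidence already in hand = 1.5 × 1.6 = 2.4.
Odds after that evidence = (2/23) × 2.4 = 24/115.
Target odds = 0.95/0.05 = 19.
Need 1.7ⁿ ≥ 19 ÷ (24/115) = 2185/24.
1.7⁸ ≈69.7576 falls short of 2185/24 but 1.7⁹ ≈118.588 reaches it, so n = 9.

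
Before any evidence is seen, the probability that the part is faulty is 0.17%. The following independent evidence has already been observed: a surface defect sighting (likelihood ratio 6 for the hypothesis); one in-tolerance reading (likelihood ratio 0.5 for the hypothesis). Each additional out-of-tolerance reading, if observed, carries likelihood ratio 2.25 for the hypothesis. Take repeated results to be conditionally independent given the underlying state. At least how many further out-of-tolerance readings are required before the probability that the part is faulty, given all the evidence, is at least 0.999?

16

Prior odds = 0.0017/0.9983 = 17/9983.
Combined Bayes factor of the evidence already in hand = 6 × 0.5 = 3.
Odds after that evidence = (17/9983) × 3 = 51/9983.
Target odds = 0.999/0.001 = 999.
Need 2.25ⁿ ≥ 999 ÷ (51/9983) = 3324339/17.
2.25¹⁵ ≈191751 falls short of 3324339/17 but 2.25¹⁶ ≈431440 reaches it, so n = 16.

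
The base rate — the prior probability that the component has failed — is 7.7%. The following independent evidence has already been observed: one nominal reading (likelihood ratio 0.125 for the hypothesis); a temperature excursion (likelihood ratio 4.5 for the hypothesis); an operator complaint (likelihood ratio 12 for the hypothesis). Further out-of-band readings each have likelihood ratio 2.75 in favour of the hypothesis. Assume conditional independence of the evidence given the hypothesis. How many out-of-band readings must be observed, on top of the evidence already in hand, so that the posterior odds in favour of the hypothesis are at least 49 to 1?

Prior odds = 0.077/0.923 = 77/923.
Combined Bayes factor of the evidence already in hand = 0.125 × 4.5 × 12 = 6.75.
Odds after that evidence = (77/923) × 6.75 = 2079/3692.
Target odds = 49.
Need 2.75ⁿ ≥ 49 ÷ (2079/3692) = 25844/297.
2.75⁴ = 57.19140625 falls short of 25844/297 but 2.75⁵ = 161051/1024 reaches it, so n = 5.

5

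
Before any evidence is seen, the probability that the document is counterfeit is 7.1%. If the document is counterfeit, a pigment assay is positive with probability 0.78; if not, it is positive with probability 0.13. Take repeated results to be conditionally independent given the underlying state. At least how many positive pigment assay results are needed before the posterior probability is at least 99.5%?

Prior odds = 0.071/0.929 = 71/929.
Likelihood ratio of a positive = 0.78/0.13 = 6.
Target odds: 0.995 ÷ 0.005 = 199.
Require 6ⁿ ≥ 199 ÷ (71/929) = 184871/71.
6⁴ = 1296 falls short of 184871/71 but 6⁵ = 7776 reaches it, so n = 5.

5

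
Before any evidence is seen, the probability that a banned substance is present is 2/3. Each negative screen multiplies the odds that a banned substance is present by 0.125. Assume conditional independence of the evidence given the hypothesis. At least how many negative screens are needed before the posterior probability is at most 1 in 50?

Prior odds = (2/3)/(1/3) = 2.
Likelihood ratio per negative screen = 0.125.
Target odds: 0.02 ÷ 0.98 = 1/49.
Need 2 × 0.125ⁿ ≤ 1/49, i.e. 0.125ⁿ ≤ 1/98.
0.125² = 0.015625 is still above 1/98 but 0.125³ = 0.001953125 is at or below it, so n = 3.

3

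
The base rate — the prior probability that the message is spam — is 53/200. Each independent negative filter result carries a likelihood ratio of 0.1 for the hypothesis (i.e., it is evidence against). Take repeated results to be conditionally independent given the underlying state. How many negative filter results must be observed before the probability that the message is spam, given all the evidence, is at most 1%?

Prior odds: 0.265 ÷ 0.735 = 53/147.
Likelihood ratio per negative filter result = 0.1.
Target odds: 0.01 ÷ 0.99 = 1/99.
Need (53/147) × 0.1ⁿ ≤ 1/99, i.e. 0.1ⁿ ≤ 49/1749.
0.1¹ = 0.1 is still above 49/1749 but 0.1² = 0.01 is at or below it, so n = 2.

2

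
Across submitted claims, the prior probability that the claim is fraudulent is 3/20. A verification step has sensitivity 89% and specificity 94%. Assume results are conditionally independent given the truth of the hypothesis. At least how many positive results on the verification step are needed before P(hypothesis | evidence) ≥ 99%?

Prior odds: 0.15 ÷ 0.85 = 3/17.
False-positive rate = 1 − 0.94 = 0.06; likelihood ratio of a positive = 0.89/0.06 = 89/6.
Target posterior odds = 0.99/0.01 = 99.
Need (3/17) × (89/6)ⁿ ≥ 99, i.e. (89/6)ⁿ ≥ 561.
(89/6)² = 7921/36 falls short of 561 but (89/6)³ = 704969/216 reaches it, so n = 3.

3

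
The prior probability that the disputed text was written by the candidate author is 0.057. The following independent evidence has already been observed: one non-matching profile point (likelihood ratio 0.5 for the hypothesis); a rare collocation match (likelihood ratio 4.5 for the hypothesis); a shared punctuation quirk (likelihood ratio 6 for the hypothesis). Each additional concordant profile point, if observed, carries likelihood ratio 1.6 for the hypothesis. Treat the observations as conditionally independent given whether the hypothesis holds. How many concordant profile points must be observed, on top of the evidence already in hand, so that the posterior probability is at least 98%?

Prior odds = 0.057/0.943 = 57/943.
Combined Bayes factor of the evidence already in hand = 0.5 × 4.5 × 6 = 13.5.
Odds after that evidence = (57/943) × 13.5 = 1539/1886.
Target odds = 0.98/0.02 = 49.
Need 1.6ⁿ ≥ 49 ÷ (1539/1886) = 92414/1539.
1.6⁸ = 16777216/390625 falls short of 92414/1539 but 1.6⁹ = 134217728/1953125 reaches it, so n = 9.

9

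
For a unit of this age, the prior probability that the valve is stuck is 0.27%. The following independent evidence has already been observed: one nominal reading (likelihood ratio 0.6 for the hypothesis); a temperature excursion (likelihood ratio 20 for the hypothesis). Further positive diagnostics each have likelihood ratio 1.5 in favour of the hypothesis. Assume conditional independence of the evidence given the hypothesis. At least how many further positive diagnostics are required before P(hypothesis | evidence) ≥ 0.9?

14

Prior odds = 0.0027/0.9973 = 27/9973.
Combined Bayes factor of the evidence already in hand = 0.6 × 20 = 12.
Odds after that evidence = (27/9973) × 12 = 324/9973.
Target odds = 0.9/0.1 = 9.
Need 1.5ⁿ ≥ 9 ÷ (324/9973) = 9973/36.
1.5¹³ = 1594323/8192 falls short of 9973/36 but 1.5¹⁴ = 4782969/16384 reaches it, so n = 14.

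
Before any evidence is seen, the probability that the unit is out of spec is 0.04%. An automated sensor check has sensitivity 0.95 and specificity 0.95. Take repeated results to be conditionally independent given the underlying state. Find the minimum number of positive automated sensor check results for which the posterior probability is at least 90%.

Prior odds: 0.0004 ÷ 0.9996 = 1/2499.
False-positive rate = 1 − 0.95 = 0.05; likelihood ratio of a positive = 0.95/0.05 = 19.
Target odds: 0.9 ÷ 0.1 = 9.
Require 19ⁿ ≥ 9 ÷ (1/2499) = 22491.
19³ = 6859 falls short of 22491 but 19⁴ = 130321 reaches it, so n = 4.

4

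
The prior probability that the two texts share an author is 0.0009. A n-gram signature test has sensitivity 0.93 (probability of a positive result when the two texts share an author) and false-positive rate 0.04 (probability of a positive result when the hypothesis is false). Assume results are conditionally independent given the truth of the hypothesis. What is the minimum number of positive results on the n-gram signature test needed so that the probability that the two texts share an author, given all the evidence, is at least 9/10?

Prior odds: 0.0009 ÷ 0.9991 = 9/9991.
Likelihood ratio of a positive result = 0.93/0.04 = 23.25.
Target posterior odds = 0.9/0.1 = 9.
Require 23.25ⁿ ≥ 9 ÷ (9/9991) = 9991.
23.25² = 540.5625 falls short of 9991 but 23.25³ = 804357/64 reaches it, so n = 3.

3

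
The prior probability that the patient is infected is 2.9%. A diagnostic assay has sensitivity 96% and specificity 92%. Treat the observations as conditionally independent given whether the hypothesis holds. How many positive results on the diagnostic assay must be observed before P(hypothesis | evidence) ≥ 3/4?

Prior odds: 0.029 ÷ 0.971 = 29/971.
False-positive rate = 1 − 0.92 = 0.08; likelihood ratio of a positive = 0.96/0.08 = 12.
Target posterior odds = 0.75/0.25 = 3.
Require 12ⁿ ≥ 3 ÷ (29/971) = 2913/29.
12¹ = 12 falls short of 2913/29 but 12² = 144 reaches it, so n = 2.

2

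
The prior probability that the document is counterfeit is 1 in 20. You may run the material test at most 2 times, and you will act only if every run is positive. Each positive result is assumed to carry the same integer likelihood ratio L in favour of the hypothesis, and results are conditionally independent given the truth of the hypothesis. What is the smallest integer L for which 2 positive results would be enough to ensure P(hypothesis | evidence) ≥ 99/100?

44

Prior odds = 0.05/0.95 = 1/19.
Target odds = 0.99/0.01 = 99.
Need L² ≥ 99 ÷ (1/19) = 1881.
43² = 1849 < 1881 ≤ 1936 = 44², so L = 44.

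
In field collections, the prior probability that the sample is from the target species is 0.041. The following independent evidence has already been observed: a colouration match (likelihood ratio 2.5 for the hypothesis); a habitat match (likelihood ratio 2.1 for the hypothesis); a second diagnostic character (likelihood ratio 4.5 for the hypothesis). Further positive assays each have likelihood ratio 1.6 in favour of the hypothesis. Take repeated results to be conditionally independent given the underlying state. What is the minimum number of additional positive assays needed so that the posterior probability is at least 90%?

5

Prior odds = 0.041/0.959 = 41/959.
Combined Bayes factor of the evidence already in hand = 2.5 × 2.1 × 4.5 = 23.625.
Odds after that evidence = (41/959) × 23.625 = 1107/1096.
Target odds = 0.9/0.1 = 9.
Need 1.6ⁿ ≥ 9 ÷ (1107/1096) = 1096/123.
1.6⁴ = 6.5536 falls short of 1096/123 but 1.6⁵ = 10.48576 reaches it, so n = 5.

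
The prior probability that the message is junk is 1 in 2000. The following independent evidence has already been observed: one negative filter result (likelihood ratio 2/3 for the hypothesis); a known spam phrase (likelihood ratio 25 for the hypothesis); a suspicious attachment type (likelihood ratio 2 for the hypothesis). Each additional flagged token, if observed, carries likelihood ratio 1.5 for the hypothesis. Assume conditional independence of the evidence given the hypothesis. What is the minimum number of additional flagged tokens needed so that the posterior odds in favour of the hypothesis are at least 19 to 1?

18

Prior odds = 0.0005/0.9995 = 1/1999.
Combined Bayes factor of the evidence already in hand = (2/3) × 25 × 2 = 100/3.
Odds after that evidence = (1/1999) × 100/3 = 100/5997.
Target odds = 19.
Need 1.5ⁿ ≥ 19 ÷ (100/5997) = 1139.43.
1.5¹⁷ = 129140163/131072 falls short of 1139.43 but 1.5¹⁸ = 387420489/262144 reaches it, so n = 18.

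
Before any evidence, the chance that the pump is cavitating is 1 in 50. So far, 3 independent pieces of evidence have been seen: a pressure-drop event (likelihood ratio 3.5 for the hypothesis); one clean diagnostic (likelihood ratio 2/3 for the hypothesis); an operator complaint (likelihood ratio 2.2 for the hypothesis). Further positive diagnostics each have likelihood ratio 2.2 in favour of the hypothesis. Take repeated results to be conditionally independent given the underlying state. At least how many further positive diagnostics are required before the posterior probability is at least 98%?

8

Prior odds = 0.02/0.98 = 1/49.
Combined Bayes factor of the evidence already in hand = 3.5 × (2/3) × 2.2 = 77/15.
Odds after that evidence = (1/49) × 77/15 = 11/105.
Target odds = 0.98/0.02 = 49.
Need 2.2ⁿ ≥ 49 ÷ (11/105) = 5145/11.
2.2⁷ = 19487171/78125 falls short of 5145/11 but 2.2⁸ = 214358881/390625 reaches it, so n = 8.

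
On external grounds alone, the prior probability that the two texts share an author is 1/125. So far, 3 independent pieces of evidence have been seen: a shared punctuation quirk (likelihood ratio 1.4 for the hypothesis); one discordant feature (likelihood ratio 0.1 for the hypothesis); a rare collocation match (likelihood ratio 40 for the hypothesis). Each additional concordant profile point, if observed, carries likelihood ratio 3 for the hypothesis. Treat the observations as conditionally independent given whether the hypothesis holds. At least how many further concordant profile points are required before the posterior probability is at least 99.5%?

Prior odds = 0.008/0.992 = 1/124.
Combined Bayes factor of the evidence already in hand = 1.4 × 0.1 × 40 = 5.6.
Odds after that evidence = (1/124) × 5.6 = 7/155.
Target odds = 0.995/0.005 = 199.
Need 3ⁿ ≥ 199 ÷ (7/155) = 30845/7.
3⁷ = 2187 falls short of 30845/7 but 3⁸ = 6561 reaches it, so n = 8.

8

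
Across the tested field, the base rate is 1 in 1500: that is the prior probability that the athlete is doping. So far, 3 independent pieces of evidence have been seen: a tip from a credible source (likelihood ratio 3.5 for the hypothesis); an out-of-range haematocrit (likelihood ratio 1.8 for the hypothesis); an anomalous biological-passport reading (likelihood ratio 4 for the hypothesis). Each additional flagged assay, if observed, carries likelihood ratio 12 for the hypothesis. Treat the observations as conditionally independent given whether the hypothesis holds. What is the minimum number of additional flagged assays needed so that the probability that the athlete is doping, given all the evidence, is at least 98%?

Prior odds = (1/1500)/(1499/1500) = 1/1499.
Combined Bayes factor of the evidence already in hand = 3.5 × 1.8 × 4 = 25.2.
Odds after that evidence = (1/1499) × 25.2 = 126/7495.
Target odds = 0.98/0.02 = 49.
Need 12ⁿ ≥ 49 ÷ (126/7495) = 52465/18.
12³ = 1728 falls short of 52465/18 but 12⁴ = 20736 reaches it, so n = 4.

4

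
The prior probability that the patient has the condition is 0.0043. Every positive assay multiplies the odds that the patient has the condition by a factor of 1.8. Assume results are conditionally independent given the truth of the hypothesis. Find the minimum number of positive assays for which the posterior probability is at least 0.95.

Prior odds = 0.0043/0.9957 = 43/9957.
Likelihood ratio per positive assay = 1.8.
Target posterior odds = 0.95/0.05 = 19.
Require 1.8ⁿ ≥ 19 ÷ (43/9957) = 189183/43.
1.8¹⁴ ≈3748.13 falls short of 189183/43 but 1.8¹⁵ ≈6746.64 reaches it, so n = 15.

15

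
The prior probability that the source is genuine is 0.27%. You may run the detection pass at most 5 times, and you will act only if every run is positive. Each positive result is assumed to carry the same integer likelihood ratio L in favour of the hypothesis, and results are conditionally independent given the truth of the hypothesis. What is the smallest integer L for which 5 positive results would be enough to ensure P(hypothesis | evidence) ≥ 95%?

Prior odds = 0.0027/0.9973 = 27/9973.
Target odds = 0.95/0.05 = 19.
Need L⁵ ≥ 19 ÷ (27/9973) = 189487/27.
5⁵ = 3125 < 189487/27 ≤ 7776 = 6⁵, so L = 6.

6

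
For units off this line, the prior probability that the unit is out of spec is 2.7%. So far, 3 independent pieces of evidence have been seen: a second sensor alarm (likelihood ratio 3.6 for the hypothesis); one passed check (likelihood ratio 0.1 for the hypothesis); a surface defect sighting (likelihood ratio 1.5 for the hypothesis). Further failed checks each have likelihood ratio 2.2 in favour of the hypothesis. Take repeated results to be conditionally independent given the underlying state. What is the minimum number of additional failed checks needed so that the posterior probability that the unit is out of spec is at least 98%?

11

Prior odds = 0.027/0.973 = 27/973.
Combined Bayes factor of the evidence already in hand = 3.6 × 0.1 × 1.5 = 0.54.
Odds after that evidence = (27/973) × 0.54 = 729/48650.
Target odds = 0.98/0.02 = 49.
Need 2.2ⁿ ≥ 49 ÷ (729/48650) = 2383850/729.
2.2¹⁰ ≈2655.99 falls short of 2383850/729 but 2.2¹¹ ≈5843.18 reaches it, so n = 11.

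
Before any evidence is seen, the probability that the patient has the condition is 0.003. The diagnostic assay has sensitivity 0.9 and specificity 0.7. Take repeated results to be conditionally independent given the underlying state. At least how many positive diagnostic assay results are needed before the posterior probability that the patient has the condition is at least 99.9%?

12

Prior odds = 0.003/0.997 = 3/997.
False-positive rate = 1 − 0.7 = 0.3; likelihood ratio of a positive = 0.9/0.3 = 3.
Target posterior odds = 0.999/0.001 = 999.
Require 3ⁿ ≥ 999 ÷ (3/997) = 332001.
3¹¹ = 177147 falls short of 332001 but 3¹² = 531441 reaches it, so n = 12.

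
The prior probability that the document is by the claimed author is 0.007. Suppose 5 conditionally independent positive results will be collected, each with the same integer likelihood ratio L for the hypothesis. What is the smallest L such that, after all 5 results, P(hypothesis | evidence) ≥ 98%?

6

Prior odds = 0.007/0.993 = 7/993.
Target odds = 0.98/0.02 = 49.
Need L⁵ ≥ 49 ÷ (7/993) = 6951.
5⁵ = 3125 < 6951 ≤ 7776 = 6⁵, so L = 6.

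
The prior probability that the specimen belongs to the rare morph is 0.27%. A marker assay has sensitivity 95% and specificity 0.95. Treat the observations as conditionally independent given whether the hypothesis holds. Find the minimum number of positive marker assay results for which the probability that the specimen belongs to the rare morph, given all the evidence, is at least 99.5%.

4

Prior odds = 0.0027/0.9973 = 27/9973.
False-positive rate = 1 − 0.95 = 0.05; likelihood ratio of a positive = 0.95/0.05 = 19.
Target odds: 0.995 ÷ 0.005 = 199.
Require 19ⁿ ≥ 199 ÷ (27/9973) = 1984627/27.
19³ = 6859 falls short of 1984627/27 but 19⁴ = 130321 reaches it, so n = 4.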